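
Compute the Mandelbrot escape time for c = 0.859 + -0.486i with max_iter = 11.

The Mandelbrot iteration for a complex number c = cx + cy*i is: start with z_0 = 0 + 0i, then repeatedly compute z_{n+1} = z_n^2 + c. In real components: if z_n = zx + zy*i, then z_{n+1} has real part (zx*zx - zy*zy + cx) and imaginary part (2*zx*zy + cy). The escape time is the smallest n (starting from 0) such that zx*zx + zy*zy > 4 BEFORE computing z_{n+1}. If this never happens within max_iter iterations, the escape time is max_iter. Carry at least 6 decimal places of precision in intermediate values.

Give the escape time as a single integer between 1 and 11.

z_0 = 0 + 0i, c = 0.8590 + -0.4860i
Iter 1: z = 0.8590 + -0.4860i, |z|^2 = 0.9741
Iter 2: z = 1.3607 + -1.3209i, |z|^2 = 3.5964
Iter 3: z = 0.9656 + -4.0808i, |z|^2 = 17.5851
Escaped at iteration 3

Answer: 3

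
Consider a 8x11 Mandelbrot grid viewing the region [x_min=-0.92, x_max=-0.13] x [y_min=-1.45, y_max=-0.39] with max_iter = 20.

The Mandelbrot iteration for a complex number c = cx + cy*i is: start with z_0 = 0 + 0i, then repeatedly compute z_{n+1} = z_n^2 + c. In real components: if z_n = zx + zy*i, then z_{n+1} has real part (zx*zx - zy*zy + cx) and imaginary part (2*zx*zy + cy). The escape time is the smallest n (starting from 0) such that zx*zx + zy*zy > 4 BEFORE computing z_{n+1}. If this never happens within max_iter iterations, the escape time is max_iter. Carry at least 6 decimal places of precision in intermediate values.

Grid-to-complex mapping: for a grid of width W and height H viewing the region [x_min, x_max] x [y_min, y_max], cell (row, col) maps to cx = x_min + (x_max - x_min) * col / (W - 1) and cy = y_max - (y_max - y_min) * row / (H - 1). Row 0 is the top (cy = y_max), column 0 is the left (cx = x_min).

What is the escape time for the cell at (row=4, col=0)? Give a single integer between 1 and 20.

Answer: 3

Derivation:
z_0 = 0 + 0i, c = -0.9200 + -0.8140i
Iter 1: z = -0.9200 + -0.8140i, |z|^2 = 1.5090
Iter 2: z = -0.7362 + 0.6838i, |z|^2 = 1.0095
Iter 3: z = -0.8455 + -1.8208i, |z|^2 = 4.0301
Escaped at iteration 3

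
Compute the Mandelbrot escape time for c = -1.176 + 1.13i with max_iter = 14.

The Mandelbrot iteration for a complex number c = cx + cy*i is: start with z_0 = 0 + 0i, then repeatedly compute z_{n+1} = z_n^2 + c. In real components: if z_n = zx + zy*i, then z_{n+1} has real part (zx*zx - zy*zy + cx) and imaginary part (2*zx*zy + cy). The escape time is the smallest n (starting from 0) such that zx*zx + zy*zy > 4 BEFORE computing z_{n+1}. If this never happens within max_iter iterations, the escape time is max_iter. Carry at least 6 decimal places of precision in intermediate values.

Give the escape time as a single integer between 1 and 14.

z_0 = 0 + 0i, c = -1.1760 + 1.1300i
Iter 1: z = -1.1760 + 1.1300i, |z|^2 = 2.6599
Iter 2: z = -1.0699 + -1.5278i, |z|^2 = 3.4788
Iter 3: z = -2.3653 + 4.3992i, |z|^2 = 24.9474
Escaped at iteration 3

Answer: 3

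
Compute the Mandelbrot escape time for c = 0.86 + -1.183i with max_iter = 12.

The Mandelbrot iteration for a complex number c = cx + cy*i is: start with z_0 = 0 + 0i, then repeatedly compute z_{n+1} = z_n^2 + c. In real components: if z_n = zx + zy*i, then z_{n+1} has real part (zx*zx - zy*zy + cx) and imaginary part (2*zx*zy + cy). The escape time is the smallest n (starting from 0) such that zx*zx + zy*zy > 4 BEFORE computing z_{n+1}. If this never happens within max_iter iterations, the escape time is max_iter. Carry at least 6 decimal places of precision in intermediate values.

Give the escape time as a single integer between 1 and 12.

z_0 = 0 + 0i, c = 0.8600 + -1.1830i
Iter 1: z = 0.8600 + -1.1830i, |z|^2 = 2.1391
Iter 2: z = 0.2001 + -3.2178i, |z|^2 = 10.3940
Escaped at iteration 2

Answer: 2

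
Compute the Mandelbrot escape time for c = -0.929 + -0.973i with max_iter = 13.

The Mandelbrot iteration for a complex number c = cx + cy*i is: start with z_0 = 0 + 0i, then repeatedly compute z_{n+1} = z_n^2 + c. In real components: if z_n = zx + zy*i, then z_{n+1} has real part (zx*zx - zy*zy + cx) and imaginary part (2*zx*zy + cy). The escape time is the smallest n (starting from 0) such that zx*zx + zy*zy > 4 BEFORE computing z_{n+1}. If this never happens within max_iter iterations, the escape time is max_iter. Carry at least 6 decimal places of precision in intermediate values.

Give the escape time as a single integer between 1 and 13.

Answer: 3

Derivation:
z_0 = 0 + 0i, c = -0.9290 + -0.9730i
Iter 1: z = -0.9290 + -0.9730i, |z|^2 = 1.8098
Iter 2: z = -1.0127 + 0.8348i, |z|^2 = 1.7225
Iter 3: z = -0.6004 + -2.6639i, |z|^2 = 7.4566
Escaped at iteration 3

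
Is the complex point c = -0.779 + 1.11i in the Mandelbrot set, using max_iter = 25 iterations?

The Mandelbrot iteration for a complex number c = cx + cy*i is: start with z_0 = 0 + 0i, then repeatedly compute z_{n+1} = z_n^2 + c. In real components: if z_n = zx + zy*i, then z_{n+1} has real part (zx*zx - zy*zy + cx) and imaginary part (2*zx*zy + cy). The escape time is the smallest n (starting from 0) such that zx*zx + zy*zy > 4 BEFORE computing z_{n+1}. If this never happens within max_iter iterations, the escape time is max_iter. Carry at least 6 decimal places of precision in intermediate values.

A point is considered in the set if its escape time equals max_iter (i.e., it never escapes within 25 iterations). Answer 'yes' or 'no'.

Answer: no

Derivation:
z_0 = 0 + 0i, c = -0.7790 + 1.1100i
Iter 1: z = -0.7790 + 1.1100i, |z|^2 = 1.8389
Iter 2: z = -1.4043 + -0.6194i, |z|^2 = 2.3556
Iter 3: z = 0.8093 + 2.8495i, |z|^2 = 8.7749
Escaped at iteration 3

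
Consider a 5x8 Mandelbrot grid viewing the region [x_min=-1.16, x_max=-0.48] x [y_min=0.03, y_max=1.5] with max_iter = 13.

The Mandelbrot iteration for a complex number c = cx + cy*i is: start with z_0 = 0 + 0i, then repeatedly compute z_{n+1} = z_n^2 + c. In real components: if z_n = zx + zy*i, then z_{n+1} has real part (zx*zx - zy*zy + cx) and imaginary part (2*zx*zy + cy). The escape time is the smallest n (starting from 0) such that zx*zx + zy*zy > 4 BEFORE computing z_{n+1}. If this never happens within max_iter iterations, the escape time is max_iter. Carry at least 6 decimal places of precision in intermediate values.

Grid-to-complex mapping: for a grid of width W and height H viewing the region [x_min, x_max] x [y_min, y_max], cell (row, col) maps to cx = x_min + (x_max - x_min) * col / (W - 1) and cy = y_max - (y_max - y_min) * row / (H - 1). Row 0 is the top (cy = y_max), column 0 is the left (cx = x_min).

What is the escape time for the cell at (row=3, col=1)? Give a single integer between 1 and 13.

Answer: 3

Derivation:
z_0 = 0 + 0i, c = -0.9900 + 0.8700i
Iter 1: z = -0.9900 + 0.8700i, |z|^2 = 1.7370
Iter 2: z = -0.7668 + -0.8526i, |z|^2 = 1.3149
Iter 3: z = -1.1289 + 2.1775i, |z|^2 = 6.0162
Escaped at iteration 3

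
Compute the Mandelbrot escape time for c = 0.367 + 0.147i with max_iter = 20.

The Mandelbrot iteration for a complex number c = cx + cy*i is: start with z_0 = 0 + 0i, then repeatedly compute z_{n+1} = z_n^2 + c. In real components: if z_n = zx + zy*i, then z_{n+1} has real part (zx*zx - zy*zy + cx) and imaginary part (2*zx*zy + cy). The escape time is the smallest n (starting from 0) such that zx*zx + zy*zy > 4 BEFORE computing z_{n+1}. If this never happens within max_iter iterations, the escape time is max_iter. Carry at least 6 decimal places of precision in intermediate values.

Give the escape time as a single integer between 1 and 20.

Answer: 20

Derivation:
z_0 = 0 + 0i, c = 0.3670 + 0.1470i
Iter 1: z = 0.3670 + 0.1470i, |z|^2 = 0.1563
Iter 2: z = 0.4801 + 0.2549i, |z|^2 = 0.2954
Iter 3: z = 0.5325 + 0.3917i, |z|^2 = 0.4370
Iter 4: z = 0.4971 + 0.5642i, |z|^2 = 0.5654
Iter 5: z = 0.2958 + 0.7079i, |z|^2 = 0.5887
Iter 6: z = -0.0467 + 0.5658i, |z|^2 = 0.3223
Iter 7: z = 0.0491 + 0.0942i, |z|^2 = 0.0113
Iter 8: z = 0.3605 + 0.1562i, |z|^2 = 0.1544
Iter 9: z = 0.4726 + 0.2597i, |z|^2 = 0.2908
Iter 10: z = 0.5229 + 0.3924i, |z|^2 = 0.4274
Iter 11: z = 0.4864 + 0.5574i, |z|^2 = 0.5473
Iter 12: z = 0.2929 + 0.6893i, |z|^2 = 0.5609
Iter 13: z = -0.0223 + 0.5508i, |z|^2 = 0.3039
Iter 14: z = 0.0641 + 0.1224i, |z|^2 = 0.0191
Iter 15: z = 0.3561 + 0.1627i, |z|^2 = 0.1533
Iter 16: z = 0.4673 + 0.2629i, |z|^2 = 0.2875
Iter 17: z = 0.5163 + 0.3927i, |z|^2 = 0.4208
Iter 18: z = 0.4794 + 0.5525i, |z|^2 = 0.5351
Iter 19: z = 0.2915 + 0.6767i, |z|^2 = 0.5429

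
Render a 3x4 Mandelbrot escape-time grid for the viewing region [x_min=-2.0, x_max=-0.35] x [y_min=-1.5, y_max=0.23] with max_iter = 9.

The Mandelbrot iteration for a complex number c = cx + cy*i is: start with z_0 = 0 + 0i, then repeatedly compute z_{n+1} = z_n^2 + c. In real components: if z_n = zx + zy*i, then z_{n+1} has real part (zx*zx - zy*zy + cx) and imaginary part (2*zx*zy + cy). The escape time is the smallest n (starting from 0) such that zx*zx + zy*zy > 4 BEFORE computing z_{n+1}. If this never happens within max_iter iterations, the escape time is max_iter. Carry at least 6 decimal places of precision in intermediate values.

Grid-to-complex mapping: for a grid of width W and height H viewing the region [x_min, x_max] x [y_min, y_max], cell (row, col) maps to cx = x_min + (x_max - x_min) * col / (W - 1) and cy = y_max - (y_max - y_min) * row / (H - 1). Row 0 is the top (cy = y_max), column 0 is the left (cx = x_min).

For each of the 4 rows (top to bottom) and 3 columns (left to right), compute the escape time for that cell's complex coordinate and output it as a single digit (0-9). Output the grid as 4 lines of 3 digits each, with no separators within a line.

Answer: 199
199
135
122

Derivation:
(row=0, col=0): c = -2.0000 + 0.2300i → escape time 1
(row=0, col=1): c = -1.1750 + 0.2300i → escape time 9
(row=0, col=2): c = -0.3500 + 0.2300i → escape time 9
(row=1, col=0): c = -2.0000 + -0.3467i → escape time 1
(row=1, col=1): c = -1.1750 + -0.3467i → escape time 9
(row=1, col=2): c = -0.3500 + -0.3467i → escape time 9
(row=2, col=0): c = -2.0000 + -0.9233i → escape time 1
(row=2, col=1): c = -1.1750 + -0.9233i → escape time 3
(row=2, col=2): c = -0.3500 + -0.9233i → escape time 5
(row=3, col=0): c = -2.0000 + -1.5000i → escape time 1
(row=3, col=1): c = -1.1750 + -1.5000i → escape time 2
(row=3, col=2): c = -0.3500 + -1.5000i → escape time 2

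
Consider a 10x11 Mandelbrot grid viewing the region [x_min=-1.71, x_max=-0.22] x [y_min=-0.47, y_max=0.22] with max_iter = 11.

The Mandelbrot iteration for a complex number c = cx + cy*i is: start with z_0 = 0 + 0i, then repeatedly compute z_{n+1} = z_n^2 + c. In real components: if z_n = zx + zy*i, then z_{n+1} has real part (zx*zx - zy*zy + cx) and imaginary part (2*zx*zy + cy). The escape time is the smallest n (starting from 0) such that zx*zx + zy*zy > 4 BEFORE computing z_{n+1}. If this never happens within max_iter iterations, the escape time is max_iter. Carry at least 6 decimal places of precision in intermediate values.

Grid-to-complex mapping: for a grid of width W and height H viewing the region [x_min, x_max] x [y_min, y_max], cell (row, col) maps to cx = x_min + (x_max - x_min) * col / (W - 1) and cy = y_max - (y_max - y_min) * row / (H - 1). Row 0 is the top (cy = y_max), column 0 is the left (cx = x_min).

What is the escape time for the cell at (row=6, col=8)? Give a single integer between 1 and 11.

Answer: 11

Derivation:
z_0 = 0 + 0i, c = -0.3856 + -0.1940i
Iter 1: z = -0.3856 + -0.1940i, |z|^2 = 0.1863
Iter 2: z = -0.2745 + -0.0444i, |z|^2 = 0.0773
Iter 3: z = -0.3122 + -0.1696i, |z|^2 = 0.1262
Iter 4: z = -0.3169 + -0.0881i, |z|^2 = 0.1082
Iter 5: z = -0.2929 + -0.1382i, |z|^2 = 0.1049
Iter 6: z = -0.3189 + -0.1131i, |z|^2 = 0.1145
Iter 7: z = -0.2967 + -0.1219i, |z|^2 = 0.1029
Iter 8: z = -0.3124 + -0.1217i, |z|^2 = 0.1124
Iter 9: z = -0.3028 + -0.1180i, |z|^2 = 0.1056
Iter 10: z = -0.3078 + -0.1226i, |z|^2 = 0.1098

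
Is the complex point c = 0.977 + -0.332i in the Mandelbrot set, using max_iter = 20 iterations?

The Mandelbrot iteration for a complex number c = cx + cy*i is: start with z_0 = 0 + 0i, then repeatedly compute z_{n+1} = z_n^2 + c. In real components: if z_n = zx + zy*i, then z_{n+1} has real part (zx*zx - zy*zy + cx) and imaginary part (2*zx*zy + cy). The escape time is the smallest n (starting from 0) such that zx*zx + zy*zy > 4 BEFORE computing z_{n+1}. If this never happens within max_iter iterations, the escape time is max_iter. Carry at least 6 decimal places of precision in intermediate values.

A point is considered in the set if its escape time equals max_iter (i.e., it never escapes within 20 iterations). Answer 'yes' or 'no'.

Answer: no

Derivation:
z_0 = 0 + 0i, c = 0.9770 + -0.3320i
Iter 1: z = 0.9770 + -0.3320i, |z|^2 = 1.0648
Iter 2: z = 1.8213 + -0.9807i, |z|^2 = 4.2790
Escaped at iteration 2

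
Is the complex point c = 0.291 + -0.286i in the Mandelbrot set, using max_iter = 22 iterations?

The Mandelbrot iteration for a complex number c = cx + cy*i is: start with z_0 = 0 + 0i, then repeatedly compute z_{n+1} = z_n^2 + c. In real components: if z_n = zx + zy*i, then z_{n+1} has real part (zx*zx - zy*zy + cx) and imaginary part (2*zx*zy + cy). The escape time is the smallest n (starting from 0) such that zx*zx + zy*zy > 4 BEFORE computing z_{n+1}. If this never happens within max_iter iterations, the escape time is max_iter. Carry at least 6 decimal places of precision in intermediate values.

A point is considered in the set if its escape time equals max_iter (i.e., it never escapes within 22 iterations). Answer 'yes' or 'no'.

Answer: yes

Derivation:
z_0 = 0 + 0i, c = 0.2910 + -0.2860i
Iter 1: z = 0.2910 + -0.2860i, |z|^2 = 0.1665
Iter 2: z = 0.2939 + -0.4525i, |z|^2 = 0.2911
Iter 3: z = 0.1727 + -0.5519i, |z|^2 = 0.3344
Iter 4: z = 0.0162 + -0.4766i, |z|^2 = 0.2274
Iter 5: z = 0.0641 + -0.3014i, |z|^2 = 0.0950
Iter 6: z = 0.2043 + -0.3247i, |z|^2 = 0.1471
Iter 7: z = 0.2273 + -0.4186i, |z|^2 = 0.2269
Iter 8: z = 0.1674 + -0.4763i, |z|^2 = 0.2549
Iter 9: z = 0.0921 + -0.4455i, |z|^2 = 0.2070
Iter 10: z = 0.1010 + -0.3681i, |z|^2 = 0.1457
Iter 11: z = 0.1657 + -0.3604i, |z|^2 = 0.1573
Iter 12: z = 0.1886 + -0.4054i, |z|^2 = 0.1999
Iter 13: z = 0.1622 + -0.4389i, |z|^2 = 0.2190
Iter 14: z = 0.1247 + -0.4284i, |z|^2 = 0.1990
Iter 15: z = 0.1230 + -0.3928i, |z|^2 = 0.1694
Iter 16: z = 0.1518 + -0.3827i, |z|^2 = 0.1695
Iter 17: z = 0.1676 + -0.4022i, |z|^2 = 0.1899
Iter 18: z = 0.1573 + -0.4208i, |z|^2 = 0.2019
Iter 19: z = 0.1386 + -0.4184i, |z|^2 = 0.1943
Iter 20: z = 0.1351 + -0.4020i, |z|^2 = 0.1799
Iter 21: z = 0.1476 + -0.3947i, |z|^2 = 0.1776
Did not escape in 22 iterations → in set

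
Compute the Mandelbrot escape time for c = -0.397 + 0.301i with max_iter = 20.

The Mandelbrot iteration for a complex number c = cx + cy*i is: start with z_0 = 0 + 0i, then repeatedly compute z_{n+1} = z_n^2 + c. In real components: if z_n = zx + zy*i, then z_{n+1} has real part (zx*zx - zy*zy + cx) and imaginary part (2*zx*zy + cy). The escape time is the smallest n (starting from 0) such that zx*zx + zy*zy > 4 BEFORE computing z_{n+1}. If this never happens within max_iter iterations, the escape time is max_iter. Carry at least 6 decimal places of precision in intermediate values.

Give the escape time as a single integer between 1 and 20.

z_0 = 0 + 0i, c = -0.3970 + 0.3010i
Iter 1: z = -0.3970 + 0.3010i, |z|^2 = 0.2482
Iter 2: z = -0.3300 + 0.0620i, |z|^2 = 0.1127
Iter 3: z = -0.2920 + 0.2601i, |z|^2 = 0.1529
Iter 4: z = -0.3794 + 0.1491i, |z|^2 = 0.1662
Iter 5: z = -0.2753 + 0.1878i, |z|^2 = 0.1111
Iter 6: z = -0.3565 + 0.1976i, |z|^2 = 0.1661
Iter 7: z = -0.3090 + 0.1601i, |z|^2 = 0.1211
Iter 8: z = -0.3272 + 0.2021i, |z|^2 = 0.1479
Iter 9: z = -0.3308 + 0.1688i, |z|^2 = 0.1379
Iter 10: z = -0.3161 + 0.1893i, |z|^2 = 0.1358
Iter 11: z = -0.3329 + 0.1813i, |z|^2 = 0.1437
Iter 12: z = -0.3190 + 0.1803i, |z|^2 = 0.1343
Iter 13: z = -0.3277 + 0.1860i, |z|^2 = 0.1420
Iter 14: z = -0.3242 + 0.1791i, |z|^2 = 0.1372
Iter 15: z = -0.3240 + 0.1849i, |z|^2 = 0.1391
Iter 16: z = -0.3262 + 0.1812i, |z|^2 = 0.1393
Iter 17: z = -0.3234 + 0.1828i, |z|^2 = 0.1380
Iter 18: z = -0.3258 + 0.1828i, |z|^2 = 0.1396
Iter 19: z = -0.3243 + 0.1819i, |z|^2 = 0.1382

Answer: 20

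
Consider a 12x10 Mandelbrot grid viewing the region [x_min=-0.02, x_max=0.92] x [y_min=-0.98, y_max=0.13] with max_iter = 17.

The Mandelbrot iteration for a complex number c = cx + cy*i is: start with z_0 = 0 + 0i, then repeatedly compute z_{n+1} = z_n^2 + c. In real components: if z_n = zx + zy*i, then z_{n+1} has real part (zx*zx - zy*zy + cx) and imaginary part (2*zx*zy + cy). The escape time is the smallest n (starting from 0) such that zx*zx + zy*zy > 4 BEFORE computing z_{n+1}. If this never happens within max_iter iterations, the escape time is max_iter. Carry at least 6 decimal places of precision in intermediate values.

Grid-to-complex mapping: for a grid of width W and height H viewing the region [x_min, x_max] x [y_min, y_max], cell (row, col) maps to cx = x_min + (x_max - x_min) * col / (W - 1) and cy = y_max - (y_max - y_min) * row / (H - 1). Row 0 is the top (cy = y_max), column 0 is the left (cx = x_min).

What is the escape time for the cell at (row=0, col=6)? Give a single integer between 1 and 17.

Answer: 5

Derivation:
z_0 = 0 + 0i, c = 0.4927 + 0.1300i
Iter 1: z = 0.4927 + 0.1300i, |z|^2 = 0.2597
Iter 2: z = 0.7186 + 0.2581i, |z|^2 = 0.5830
Iter 3: z = 0.9425 + 0.5010i, |z|^2 = 1.1393
Iter 4: z = 1.1301 + 1.0743i, |z|^2 = 2.4312
Iter 5: z = 0.6157 + 2.5581i, |z|^2 = 6.9230
Escaped at iteration 5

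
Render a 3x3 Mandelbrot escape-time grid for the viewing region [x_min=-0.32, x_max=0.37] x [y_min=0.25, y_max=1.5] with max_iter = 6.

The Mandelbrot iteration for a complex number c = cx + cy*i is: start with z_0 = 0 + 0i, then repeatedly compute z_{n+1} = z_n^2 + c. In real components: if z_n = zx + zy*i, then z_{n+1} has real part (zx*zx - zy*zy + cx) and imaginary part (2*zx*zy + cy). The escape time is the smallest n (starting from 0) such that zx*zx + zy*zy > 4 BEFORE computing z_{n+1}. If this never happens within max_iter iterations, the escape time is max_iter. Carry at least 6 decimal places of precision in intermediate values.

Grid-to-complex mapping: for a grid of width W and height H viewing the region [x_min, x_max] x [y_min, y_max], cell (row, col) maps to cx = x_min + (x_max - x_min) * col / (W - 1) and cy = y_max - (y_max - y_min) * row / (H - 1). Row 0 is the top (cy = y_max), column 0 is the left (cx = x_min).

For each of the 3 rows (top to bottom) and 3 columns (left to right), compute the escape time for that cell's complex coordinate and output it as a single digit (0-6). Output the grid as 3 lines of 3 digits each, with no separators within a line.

(row=0, col=0): c = -0.3200 + 1.5000i → escape time 2
(row=0, col=1): c = 0.0250 + 1.5000i → escape time 2
(row=0, col=2): c = 0.3700 + 1.5000i → escape time 2
(row=1, col=0): c = -0.3200 + 0.8750i → escape time 6
(row=1, col=1): c = 0.0250 + 0.8750i → escape time 6
(row=1, col=2): c = 0.3700 + 0.8750i → escape time 4
(row=2, col=0): c = -0.3200 + 0.2500i → escape time 6
(row=2, col=1): c = 0.0250 + 0.2500i → escape time 6
(row=2, col=2): c = 0.3700 + 0.2500i → escape time 6

Answer: 222
664
666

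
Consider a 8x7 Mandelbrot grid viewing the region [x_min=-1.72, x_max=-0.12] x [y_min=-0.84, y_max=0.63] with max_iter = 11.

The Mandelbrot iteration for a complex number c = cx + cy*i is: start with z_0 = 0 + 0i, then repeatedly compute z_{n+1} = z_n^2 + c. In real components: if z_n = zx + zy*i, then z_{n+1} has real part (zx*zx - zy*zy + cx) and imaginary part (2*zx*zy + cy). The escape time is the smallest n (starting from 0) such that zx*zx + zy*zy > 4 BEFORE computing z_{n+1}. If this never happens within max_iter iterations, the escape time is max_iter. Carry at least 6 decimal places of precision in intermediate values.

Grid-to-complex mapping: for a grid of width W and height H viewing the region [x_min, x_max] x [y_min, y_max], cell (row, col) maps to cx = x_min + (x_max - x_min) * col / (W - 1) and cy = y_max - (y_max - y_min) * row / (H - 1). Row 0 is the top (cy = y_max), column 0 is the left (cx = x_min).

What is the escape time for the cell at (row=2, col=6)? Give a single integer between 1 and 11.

z_0 = 0 + 0i, c = -0.3486 + 0.1400i
Iter 1: z = -0.3486 + 0.1400i, |z|^2 = 0.1411
Iter 2: z = -0.2467 + 0.0424i, |z|^2 = 0.0626
Iter 3: z = -0.2895 + 0.1191i, |z|^2 = 0.0980
Iter 4: z = -0.2789 + 0.0710i, |z|^2 = 0.0828
Iter 5: z = -0.2758 + 0.1004i, |z|^2 = 0.0861
Iter 6: z = -0.2826 + 0.0846i, |z|^2 = 0.0870
Iter 7: z = -0.2759 + 0.0922i, |z|^2 = 0.0846
Iter 8: z = -0.2810 + 0.0891i, |z|^2 = 0.0869
Iter 9: z = -0.2776 + 0.0899i, |z|^2 = 0.0851
Iter 10: z = -0.2796 + 0.0901i, |z|^2 = 0.0863

Answer: 11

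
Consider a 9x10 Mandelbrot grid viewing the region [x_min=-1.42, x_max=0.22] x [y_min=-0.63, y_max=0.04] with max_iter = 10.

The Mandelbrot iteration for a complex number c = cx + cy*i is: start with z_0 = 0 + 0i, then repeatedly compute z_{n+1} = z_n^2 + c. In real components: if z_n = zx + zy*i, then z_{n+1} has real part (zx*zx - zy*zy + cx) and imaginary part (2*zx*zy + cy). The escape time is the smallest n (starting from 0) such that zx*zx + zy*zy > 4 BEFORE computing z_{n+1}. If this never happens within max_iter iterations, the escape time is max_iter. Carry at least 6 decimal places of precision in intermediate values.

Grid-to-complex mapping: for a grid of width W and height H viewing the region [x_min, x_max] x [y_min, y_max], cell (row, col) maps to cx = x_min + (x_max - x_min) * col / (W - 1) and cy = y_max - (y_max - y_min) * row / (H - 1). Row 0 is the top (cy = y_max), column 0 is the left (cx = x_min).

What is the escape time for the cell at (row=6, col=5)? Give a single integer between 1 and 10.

Answer: 10

Derivation:
z_0 = 0 + 0i, c = -0.3950 + -0.4067i
Iter 1: z = -0.3950 + -0.4067i, |z|^2 = 0.3214
Iter 2: z = -0.4044 + -0.0854i, |z|^2 = 0.1708
Iter 3: z = -0.2388 + -0.3376i, |z|^2 = 0.1710
Iter 4: z = -0.4520 + -0.2454i, |z|^2 = 0.2645
Iter 5: z = -0.2510 + -0.1848i, |z|^2 = 0.0971
Iter 6: z = -0.3662 + -0.3139i, |z|^2 = 0.2326
Iter 7: z = -0.3595 + -0.1768i, |z|^2 = 0.1605
Iter 8: z = -0.2970 + -0.2796i, |z|^2 = 0.1664
Iter 9: z = -0.3849 + -0.2406i, |z|^2 = 0.2060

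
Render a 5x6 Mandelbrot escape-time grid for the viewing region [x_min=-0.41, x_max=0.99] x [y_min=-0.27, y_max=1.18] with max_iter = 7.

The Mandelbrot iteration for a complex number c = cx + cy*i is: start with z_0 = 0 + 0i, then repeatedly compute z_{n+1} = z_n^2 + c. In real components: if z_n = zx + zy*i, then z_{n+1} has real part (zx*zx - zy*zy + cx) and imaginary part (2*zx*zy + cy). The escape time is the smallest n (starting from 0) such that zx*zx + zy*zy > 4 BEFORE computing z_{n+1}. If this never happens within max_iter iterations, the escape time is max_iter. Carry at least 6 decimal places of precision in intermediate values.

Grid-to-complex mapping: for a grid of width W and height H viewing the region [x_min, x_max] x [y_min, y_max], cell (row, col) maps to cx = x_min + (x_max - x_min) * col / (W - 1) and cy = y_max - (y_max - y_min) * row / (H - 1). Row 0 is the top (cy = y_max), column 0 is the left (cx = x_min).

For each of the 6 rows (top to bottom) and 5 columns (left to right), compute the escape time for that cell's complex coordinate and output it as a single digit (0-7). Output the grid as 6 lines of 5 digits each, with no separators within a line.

Answer: 33222
57422
77732
77742
77743
77742

Derivation:
(row=0, col=0): c = -0.4100 + 1.1800i → escape time 3
(row=0, col=1): c = -0.0600 + 1.1800i → escape time 3
(row=0, col=2): c = 0.2900 + 1.1800i → escape time 2
(row=0, col=3): c = 0.6400 + 1.1800i → escape time 2
(row=0, col=4): c = 0.9900 + 1.1800i → escape time 2
(row=1, col=0): c = -0.4100 + 0.8900i → escape time 5
(row=1, col=1): c = -0.0600 + 0.8900i → escape time 7
(row=1, col=2): c = 0.2900 + 0.8900i → escape time 4
(row=1, col=3): c = 0.6400 + 0.8900i → escape time 2
(row=1, col=4): c = 0.9900 + 0.8900i → escape time 2
(row=2, col=0): c = -0.4100 + 0.6000i → escape time 7
(row=2, col=1): c = -0.0600 + 0.6000i → escape time 7
(row=2, col=2): c = 0.2900 + 0.6000i → escape time 7
(row=2, col=3): c = 0.6400 + 0.6000i → escape time 3
(row=2, col=4): c = 0.9900 + 0.6000i → escape time 2
(row=3, col=0): c = -0.4100 + 0.3100i → escape time 7
(row=3, col=1): c = -0.0600 + 0.3100i → escape time 7
(row=3, col=2): c = 0.2900 + 0.3100i → escape time 7
(row=3, col=3): c = 0.6400 + 0.3100i → escape time 4
(row=3, col=4): c = 0.9900 + 0.3100i → escape time 2
(row=4, col=0): c = -0.4100 + 0.0200i → escape time 7
(row=4, col=1): c = -0.0600 + 0.0200i → escape time 7
(row=4, col=2): c = 0.2900 + 0.0200i → escape time 7
(row=4, col=3): c = 0.6400 + 0.0200i → escape time 4
(row=4, col=4): c = 0.9900 + 0.0200i → escape time 3
(row=5, col=0): c = -0.4100 + -0.2700i → escape time 7
(row=5, col=1): c = -0.0600 + -0.2700i → escape time 7
(row=5, col=2): c = 0.2900 + -0.2700i → escape time 7
(row=5, col=3): c = 0.6400 + -0.2700i → escape time 4
(row=5, col=4): c = 0.9900 + -0.2700i → escape time 2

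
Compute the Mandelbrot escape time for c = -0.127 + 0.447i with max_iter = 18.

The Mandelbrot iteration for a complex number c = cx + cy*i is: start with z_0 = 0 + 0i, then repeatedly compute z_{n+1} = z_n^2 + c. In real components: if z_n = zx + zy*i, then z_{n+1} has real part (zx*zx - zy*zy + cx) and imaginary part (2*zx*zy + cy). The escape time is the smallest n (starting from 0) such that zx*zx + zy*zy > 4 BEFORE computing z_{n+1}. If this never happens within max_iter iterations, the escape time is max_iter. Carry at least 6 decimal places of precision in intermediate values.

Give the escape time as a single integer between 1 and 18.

Answer: 18

Derivation:
z_0 = 0 + 0i, c = -0.1270 + 0.4470i
Iter 1: z = -0.1270 + 0.4470i, |z|^2 = 0.2159
Iter 2: z = -0.3107 + 0.3335i, |z|^2 = 0.2077
Iter 3: z = -0.1417 + 0.2398i, |z|^2 = 0.0776
Iter 4: z = -0.1644 + 0.3791i, |z|^2 = 0.1707
Iter 5: z = -0.2436 + 0.3223i, |z|^2 = 0.1633
Iter 6: z = -0.1715 + 0.2899i, |z|^2 = 0.1135
Iter 7: z = -0.1816 + 0.3475i, |z|^2 = 0.1538
Iter 8: z = -0.2148 + 0.3208i, |z|^2 = 0.1490
Iter 9: z = -0.1838 + 0.3092i, |z|^2 = 0.1294
Iter 10: z = -0.1888 + 0.3334i, |z|^2 = 0.1468
Iter 11: z = -0.2025 + 0.3211i, |z|^2 = 0.1441
Iter 12: z = -0.1891 + 0.3170i, |z|^2 = 0.1362
Iter 13: z = -0.1917 + 0.3271i, |z|^2 = 0.1438
Iter 14: z = -0.1972 + 0.3216i, |z|^2 = 0.1423
Iter 15: z = -0.1915 + 0.3201i, |z|^2 = 0.1392
Iter 16: z = -0.1928 + 0.3244i, |z|^2 = 0.1424
Iter 17: z = -0.1950 + 0.3219i, |z|^2 = 0.1417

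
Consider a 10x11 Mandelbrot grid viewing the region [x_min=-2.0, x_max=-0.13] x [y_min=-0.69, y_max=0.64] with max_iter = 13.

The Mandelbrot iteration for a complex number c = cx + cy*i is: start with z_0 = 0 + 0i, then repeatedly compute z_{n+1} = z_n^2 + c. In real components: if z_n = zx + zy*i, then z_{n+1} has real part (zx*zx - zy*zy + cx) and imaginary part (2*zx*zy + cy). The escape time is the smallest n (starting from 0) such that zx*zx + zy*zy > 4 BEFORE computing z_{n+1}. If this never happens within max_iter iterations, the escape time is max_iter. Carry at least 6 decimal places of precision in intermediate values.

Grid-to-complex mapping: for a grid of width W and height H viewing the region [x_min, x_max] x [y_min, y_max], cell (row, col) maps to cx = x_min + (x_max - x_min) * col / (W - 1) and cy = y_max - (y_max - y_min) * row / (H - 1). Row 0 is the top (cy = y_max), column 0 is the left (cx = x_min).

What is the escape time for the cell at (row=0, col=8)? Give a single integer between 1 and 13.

z_0 = 0 + 0i, c = -0.3378 + 0.6400i
Iter 1: z = -0.3378 + 0.6400i, |z|^2 = 0.5237
Iter 2: z = -0.6333 + 0.2076i, |z|^2 = 0.4442
Iter 3: z = 0.0202 + 0.3770i, |z|^2 = 0.1425
Iter 4: z = -0.4795 + 0.6552i, |z|^2 = 0.6592
Iter 5: z = -0.5371 + 0.0117i, |z|^2 = 0.2887
Iter 6: z = -0.0494 + 0.6275i, |z|^2 = 0.3962
Iter 7: z = -0.7291 + 0.5780i, |z|^2 = 0.8656
Iter 8: z = -0.1403 + -0.2028i, |z|^2 = 0.0608
Iter 9: z = -0.3592 + 0.6969i, |z|^2 = 0.6147
Iter 10: z = -0.6944 + 0.1393i, |z|^2 = 0.5017
Iter 11: z = 0.1251 + 0.4465i, |z|^2 = 0.2150
Iter 12: z = -0.5215 + 0.7517i, |z|^2 = 0.8370

Answer: 13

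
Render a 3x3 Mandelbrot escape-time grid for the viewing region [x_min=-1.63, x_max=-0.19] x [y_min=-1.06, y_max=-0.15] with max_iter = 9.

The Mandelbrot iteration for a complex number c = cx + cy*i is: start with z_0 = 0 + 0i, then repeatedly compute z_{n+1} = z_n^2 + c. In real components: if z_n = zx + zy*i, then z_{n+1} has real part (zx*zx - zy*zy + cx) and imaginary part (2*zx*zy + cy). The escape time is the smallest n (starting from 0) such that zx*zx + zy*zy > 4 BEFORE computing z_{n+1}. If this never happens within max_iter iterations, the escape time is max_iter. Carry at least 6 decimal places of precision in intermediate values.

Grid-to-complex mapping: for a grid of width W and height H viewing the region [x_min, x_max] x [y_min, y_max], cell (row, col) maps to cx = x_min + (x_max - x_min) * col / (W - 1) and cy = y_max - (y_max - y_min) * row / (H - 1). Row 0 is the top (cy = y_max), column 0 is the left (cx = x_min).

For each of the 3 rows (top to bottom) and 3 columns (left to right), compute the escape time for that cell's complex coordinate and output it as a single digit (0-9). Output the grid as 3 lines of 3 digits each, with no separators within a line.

(row=0, col=0): c = -1.6300 + -0.1500i → escape time 5
(row=0, col=1): c = -0.9100 + -0.1500i → escape time 9
(row=0, col=2): c = -0.1900 + -0.1500i → escape time 9
(row=1, col=0): c = -1.6300 + -0.6050i → escape time 3
(row=1, col=1): c = -0.9100 + -0.6050i → escape time 5
(row=1, col=2): c = -0.1900 + -0.6050i → escape time 9
(row=2, col=0): c = -1.6300 + -1.0600i → escape time 2
(row=2, col=1): c = -0.9100 + -1.0600i → escape time 3
(row=2, col=2): c = -0.1900 + -1.0600i → escape time 9

Answer: 599
359
239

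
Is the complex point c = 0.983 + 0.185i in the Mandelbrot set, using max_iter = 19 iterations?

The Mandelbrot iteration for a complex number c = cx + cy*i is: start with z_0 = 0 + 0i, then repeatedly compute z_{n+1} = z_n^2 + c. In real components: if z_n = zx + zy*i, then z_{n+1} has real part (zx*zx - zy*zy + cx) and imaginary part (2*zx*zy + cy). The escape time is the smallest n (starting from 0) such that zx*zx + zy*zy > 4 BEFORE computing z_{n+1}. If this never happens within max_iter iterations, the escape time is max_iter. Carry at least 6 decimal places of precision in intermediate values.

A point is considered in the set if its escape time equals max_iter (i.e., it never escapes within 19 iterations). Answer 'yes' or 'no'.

Answer: no

Derivation:
z_0 = 0 + 0i, c = 0.9830 + 0.1850i
Iter 1: z = 0.9830 + 0.1850i, |z|^2 = 1.0005
Iter 2: z = 1.9151 + 0.5487i, |z|^2 = 3.9686
Iter 3: z = 4.3494 + 2.2866i, |z|^2 = 24.1458
Escaped at iteration 3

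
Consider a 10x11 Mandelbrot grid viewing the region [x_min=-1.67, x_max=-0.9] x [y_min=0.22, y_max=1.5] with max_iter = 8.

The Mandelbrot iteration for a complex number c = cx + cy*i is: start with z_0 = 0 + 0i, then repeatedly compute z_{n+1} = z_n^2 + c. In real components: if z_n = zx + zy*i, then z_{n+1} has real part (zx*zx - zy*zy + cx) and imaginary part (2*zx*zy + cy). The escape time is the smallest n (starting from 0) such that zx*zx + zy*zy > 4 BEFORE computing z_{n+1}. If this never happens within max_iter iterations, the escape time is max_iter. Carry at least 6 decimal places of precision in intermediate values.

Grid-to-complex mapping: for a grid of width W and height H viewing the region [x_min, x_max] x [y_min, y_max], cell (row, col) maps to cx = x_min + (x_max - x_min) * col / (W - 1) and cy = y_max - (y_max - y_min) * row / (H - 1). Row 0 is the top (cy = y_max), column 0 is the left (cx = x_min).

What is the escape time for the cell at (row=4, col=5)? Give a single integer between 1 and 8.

Answer: 3

Derivation:
z_0 = 0 + 0i, c = -1.2422 + 0.9880i
Iter 1: z = -1.2422 + 0.9880i, |z|^2 = 2.5193
Iter 2: z = -0.6753 + -1.4666i, |z|^2 = 2.6070
Iter 3: z = -2.9373 + 2.9687i, |z|^2 = 17.4406
Escaped at iteration 3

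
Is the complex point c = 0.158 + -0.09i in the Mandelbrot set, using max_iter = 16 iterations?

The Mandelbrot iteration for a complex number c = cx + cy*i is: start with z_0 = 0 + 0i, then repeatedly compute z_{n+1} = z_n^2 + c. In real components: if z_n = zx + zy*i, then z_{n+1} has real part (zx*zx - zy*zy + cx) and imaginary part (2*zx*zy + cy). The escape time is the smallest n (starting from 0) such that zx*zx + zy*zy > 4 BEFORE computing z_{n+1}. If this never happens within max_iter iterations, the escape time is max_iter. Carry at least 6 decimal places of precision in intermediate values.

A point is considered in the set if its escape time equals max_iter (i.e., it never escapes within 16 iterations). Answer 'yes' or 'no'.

z_0 = 0 + 0i, c = 0.1580 + -0.0900i
Iter 1: z = 0.1580 + -0.0900i, |z|^2 = 0.0331
Iter 2: z = 0.1749 + -0.1184i, |z|^2 = 0.0446
Iter 3: z = 0.1745 + -0.1314i, |z|^2 = 0.0477
Iter 4: z = 0.1712 + -0.1359i, |z|^2 = 0.0478
Iter 5: z = 0.1688 + -0.1365i, |z|^2 = 0.0471
Iter 6: z = 0.1679 + -0.1361i, |z|^2 = 0.0467
Iter 7: z = 0.1677 + -0.1357i, |z|^2 = 0.0465
Iter 8: z = 0.1677 + -0.1355i, |z|^2 = 0.0465
Iter 9: z = 0.1678 + -0.1354i, |z|^2 = 0.0465
Iter 10: z = 0.1678 + -0.1354i, |z|^2 = 0.0465
Iter 11: z = 0.1678 + -0.1355i, |z|^2 = 0.0465
Iter 12: z = 0.1678 + -0.1355i, |z|^2 = 0.0465
Iter 13: z = 0.1678 + -0.1355i, |z|^2 = 0.0465
Iter 14: z = 0.1678 + -0.1355i, |z|^2 = 0.0465
Iter 15: z = 0.1678 + -0.1355i, |z|^2 = 0.0465
Did not escape in 16 iterations → in set

Answer: yes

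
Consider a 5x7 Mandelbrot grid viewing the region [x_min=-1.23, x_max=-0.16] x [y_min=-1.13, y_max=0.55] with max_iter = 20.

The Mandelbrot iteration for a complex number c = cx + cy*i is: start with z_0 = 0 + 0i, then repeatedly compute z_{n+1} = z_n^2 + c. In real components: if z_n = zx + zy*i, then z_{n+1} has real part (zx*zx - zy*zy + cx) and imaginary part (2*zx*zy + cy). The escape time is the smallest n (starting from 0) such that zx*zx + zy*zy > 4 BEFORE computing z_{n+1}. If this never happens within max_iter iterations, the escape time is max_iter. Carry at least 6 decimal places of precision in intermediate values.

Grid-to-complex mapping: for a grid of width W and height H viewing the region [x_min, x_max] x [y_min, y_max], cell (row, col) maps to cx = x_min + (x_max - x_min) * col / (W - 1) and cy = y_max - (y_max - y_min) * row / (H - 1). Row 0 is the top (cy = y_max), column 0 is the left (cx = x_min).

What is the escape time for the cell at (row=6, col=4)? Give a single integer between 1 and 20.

z_0 = 0 + 0i, c = -0.1600 + -1.1300i
Iter 1: z = -0.1600 + -1.1300i, |z|^2 = 1.3025
Iter 2: z = -1.4113 + -0.7684i, |z|^2 = 2.5822
Iter 3: z = 1.2413 + 1.0389i, |z|^2 = 2.6202
Iter 4: z = 0.3016 + 1.4492i, |z|^2 = 2.1911
Iter 5: z = -2.1692 + -0.2558i, |z|^2 = 4.7709
Escaped at iteration 5

Answer: 5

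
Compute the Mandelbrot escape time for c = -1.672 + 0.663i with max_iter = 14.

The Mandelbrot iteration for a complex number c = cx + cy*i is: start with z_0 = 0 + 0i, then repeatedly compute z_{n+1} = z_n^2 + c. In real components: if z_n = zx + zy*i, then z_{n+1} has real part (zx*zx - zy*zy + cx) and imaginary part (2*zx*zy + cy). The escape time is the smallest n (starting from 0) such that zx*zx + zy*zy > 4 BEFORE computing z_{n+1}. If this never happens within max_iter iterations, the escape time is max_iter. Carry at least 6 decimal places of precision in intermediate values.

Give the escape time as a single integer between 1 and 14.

z_0 = 0 + 0i, c = -1.6720 + 0.6630i
Iter 1: z = -1.6720 + 0.6630i, |z|^2 = 3.2352
Iter 2: z = 0.6840 + -1.5541i, |z|^2 = 2.8830
Iter 3: z = -3.6193 + -1.4630i, |z|^2 = 15.2395
Escaped at iteration 3

Answer: 3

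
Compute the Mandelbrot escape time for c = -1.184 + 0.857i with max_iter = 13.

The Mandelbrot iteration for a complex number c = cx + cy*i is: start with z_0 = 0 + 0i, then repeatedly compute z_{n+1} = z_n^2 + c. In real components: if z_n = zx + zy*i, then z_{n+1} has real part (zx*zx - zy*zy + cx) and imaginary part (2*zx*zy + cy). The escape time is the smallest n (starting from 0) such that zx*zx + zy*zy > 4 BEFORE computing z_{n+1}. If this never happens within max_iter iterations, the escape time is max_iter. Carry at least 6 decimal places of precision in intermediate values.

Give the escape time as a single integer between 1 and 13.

Answer: 3

Derivation:
z_0 = 0 + 0i, c = -1.1840 + 0.8570i
Iter 1: z = -1.1840 + 0.8570i, |z|^2 = 2.1363
Iter 2: z = -0.5166 + -1.1724i, |z|^2 = 1.6413
Iter 3: z = -2.2916 + 2.0683i, |z|^2 = 9.5292
Escaped at iteration 3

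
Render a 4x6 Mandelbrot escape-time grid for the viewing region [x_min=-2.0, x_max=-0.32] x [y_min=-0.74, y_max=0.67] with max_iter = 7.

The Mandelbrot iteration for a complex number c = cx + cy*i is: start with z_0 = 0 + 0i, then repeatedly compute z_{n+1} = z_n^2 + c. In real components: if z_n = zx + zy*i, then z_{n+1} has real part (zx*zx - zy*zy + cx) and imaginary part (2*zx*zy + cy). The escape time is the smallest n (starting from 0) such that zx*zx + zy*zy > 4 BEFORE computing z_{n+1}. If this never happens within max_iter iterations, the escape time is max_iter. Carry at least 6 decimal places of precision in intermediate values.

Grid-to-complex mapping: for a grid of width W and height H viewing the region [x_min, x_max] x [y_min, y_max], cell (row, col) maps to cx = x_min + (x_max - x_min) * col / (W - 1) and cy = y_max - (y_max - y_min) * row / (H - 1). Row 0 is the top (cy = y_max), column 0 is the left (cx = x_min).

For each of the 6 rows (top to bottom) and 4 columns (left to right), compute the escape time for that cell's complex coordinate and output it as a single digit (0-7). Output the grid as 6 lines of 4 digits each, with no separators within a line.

(row=0, col=0): c = -2.0000 + 0.6700i → escape time 1
(row=0, col=1): c = -1.4400 + 0.6700i → escape time 3
(row=0, col=2): c = -0.8800 + 0.6700i → escape time 4
(row=0, col=3): c = -0.3200 + 0.6700i → escape time 7
(row=1, col=0): c = -2.0000 + 0.3880i → escape time 1
(row=1, col=1): c = -1.4400 + 0.3880i → escape time 4
(row=1, col=2): c = -0.8800 + 0.3880i → escape time 7
(row=1, col=3): c = -0.3200 + 0.3880i → escape time 7
(row=2, col=0): c = -2.0000 + 0.1060i → escape time 1
(row=2, col=1): c = -1.4400 + 0.1060i → escape time 7
(row=2, col=2): c = -0.8800 + 0.1060i → escape time 7
(row=2, col=3): c = -0.3200 + 0.1060i → escape time 7
(row=3, col=0): c = -2.0000 + -0.1760i → escape time 1
(row=3, col=1): c = -1.4400 + -0.1760i → escape time 6
(row=3, col=2): c = -0.8800 + -0.1760i → escape time 7
(row=3, col=3): c = -0.3200 + -0.1760i → escape time 7
(row=4, col=0): c = -2.0000 + -0.4580i → escape time 1
(row=4, col=1): c = -1.4400 + -0.4580i → escape time 3
(row=4, col=2): c = -0.8800 + -0.4580i → escape time 6
(row=4, col=3): c = -0.3200 + -0.4580i → escape time 7
(row=5, col=0): c = -2.0000 + -0.7400i → escape time 1
(row=5, col=1): c = -1.4400 + -0.7400i → escape time 3
(row=5, col=2): c = -0.8800 + -0.7400i → escape time 4
(row=5, col=3): c = -0.3200 + -0.7400i → escape time 7

Answer: 1347
1477
1777
1677
1367
1347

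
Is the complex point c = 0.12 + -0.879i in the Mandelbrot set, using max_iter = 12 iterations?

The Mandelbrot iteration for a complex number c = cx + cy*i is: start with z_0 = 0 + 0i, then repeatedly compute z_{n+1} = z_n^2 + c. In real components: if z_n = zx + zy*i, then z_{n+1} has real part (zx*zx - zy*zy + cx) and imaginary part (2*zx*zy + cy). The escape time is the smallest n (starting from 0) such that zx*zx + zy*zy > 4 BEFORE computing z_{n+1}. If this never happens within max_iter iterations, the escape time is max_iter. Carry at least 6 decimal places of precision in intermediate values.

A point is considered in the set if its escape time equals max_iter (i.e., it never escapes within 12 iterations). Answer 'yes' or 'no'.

Answer: no

Derivation:
z_0 = 0 + 0i, c = 0.1200 + -0.8790i
Iter 1: z = 0.1200 + -0.8790i, |z|^2 = 0.7870
Iter 2: z = -0.6382 + -1.0900i, |z|^2 = 1.5954
Iter 3: z = -0.6607 + 0.5123i, |z|^2 = 0.6989
Iter 4: z = 0.2940 + -1.5559i, |z|^2 = 2.5074
Iter 5: z = -2.2145 + -1.7939i, |z|^2 = 8.1221
Escaped at iteration 5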